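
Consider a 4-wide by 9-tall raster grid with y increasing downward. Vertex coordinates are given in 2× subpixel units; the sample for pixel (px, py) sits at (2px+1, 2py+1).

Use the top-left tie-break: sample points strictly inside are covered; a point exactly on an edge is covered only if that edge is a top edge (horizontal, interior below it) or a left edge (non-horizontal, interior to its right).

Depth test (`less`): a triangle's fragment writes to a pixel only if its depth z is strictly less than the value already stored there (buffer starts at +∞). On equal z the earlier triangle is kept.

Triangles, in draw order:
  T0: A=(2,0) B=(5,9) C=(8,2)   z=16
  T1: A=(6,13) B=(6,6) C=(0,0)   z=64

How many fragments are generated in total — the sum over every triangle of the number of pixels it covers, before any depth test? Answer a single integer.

T0:
  2·area = 48  (B↔C swapped to make it positive)
  edge (2, 0)→(8, 2): d=(6,2) right/bottom  bias=-1
  edge (8, 2)→(5, 9): d=(-3,7) right/bottom  bias=-1
  edge (5, 9)→(2, 0): d=(-3,-9) top-left  bias=+0
    (1,0)@(3, 1): e=[4,38,6] → #
    (2,0)@(5, 1): e=[0,24,24] → ·  [on edge]
    (1,1)@(3, 3): e=[16,32,0] → #  [on edge]
    (2,1)@(5, 3): e=[12,18,18] → #
    (3,1)@(7, 3): e=[8,4,36] → #
    (1,2)@(3, 5): e=[28,26,-6] → ·
    (2,2)@(5, 5): e=[24,12,12] → #
    (3,2)@(7, 5): e=[20,-2,30] → ·
    (2,3)@(5, 7): e=[36,6,6] → #
    (3,3)@(7, 7): e=[32,-8,24] → ·
    (2,4)@(5, 9): e=[48,0,0] → ·  [on edge]
    (3,7)@(7, 15): e=[80,-32,0] → ·  [on edge]
  covered (6 px):
    · # · ·
    · # # #
    · · # ·
    · · # ·
    · · · ·
    · · · ·
    · · · ·
    · · · ·
    · · · ·
T1:
  2·area = 42  (B↔C swapped to make it positive)
  edge (6, 13)→(0, 0): d=(-6,-13) top-left  bias=+0
  edge (0, 0)→(6, 6): d=(6,6) right/bottom  bias=-1
  edge (6, 6)→(6, 13): d=(0,7) right/bottom  bias=-1
    (0,0)@(1, 1): e=[7,0,35] → ·  [on edge]
    (1,1)@(3, 3): e=[21,0,21] → ·  [on edge]
    (1,2)@(3, 5): e=[9,12,21] → #
    (2,2)@(5, 5): e=[35,0,7] → ·  [on edge]
    (1,3)@(3, 7): e=[-3,24,21] → ·
    (2,3)@(5, 7): e=[23,12,7] → #
    (3,3)@(7, 7): e=[49,0,-7] → ·  [on edge]
    (2,4)@(5, 9): e=[11,24,7] → #
    (3,4)@(7, 9): e=[37,12,-7] → ·
    (2,5)@(5, 11): e=[-1,36,7] → ·
  covered (3 px):
    · · · ·
    · · · ·
    · # · ·
    · · # ·
    · · # ·
    · · · ·
    · · · ·
    · · · ·
    · · · ·

Result: 9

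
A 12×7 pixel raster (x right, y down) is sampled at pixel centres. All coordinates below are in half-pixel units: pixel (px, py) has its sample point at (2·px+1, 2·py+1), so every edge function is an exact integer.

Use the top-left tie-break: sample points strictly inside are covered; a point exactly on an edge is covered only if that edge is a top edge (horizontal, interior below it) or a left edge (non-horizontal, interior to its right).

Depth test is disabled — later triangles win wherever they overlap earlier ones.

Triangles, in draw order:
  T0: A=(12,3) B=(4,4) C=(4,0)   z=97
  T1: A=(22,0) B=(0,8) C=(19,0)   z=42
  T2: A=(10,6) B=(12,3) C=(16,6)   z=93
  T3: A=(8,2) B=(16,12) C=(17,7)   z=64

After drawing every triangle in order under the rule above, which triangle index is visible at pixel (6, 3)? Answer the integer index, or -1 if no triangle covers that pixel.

T0:
  2·area = 32
  edge (12, 3)→(4, 4): d=(-8,1) right/bottom  bias=-1
  edge (4, 4)→(4, 0): d=(0,-4) top-left  bias=+0
  edge (4, 0)→(12, 3): d=(8,3) right/bottom  bias=-1
    (2,0)@(5, 1): e=[23,4,5] → X
    (3,0)@(7, 1): e=[21,12,-1] → .
    (2,1)@(5, 3): e=[7,4,21] → X
    (3,1)@(7, 3): e=[5,12,15] → X
    (4,1)@(9, 3): e=[3,20,9] → X
    (5,1)@(11, 3): e=[1,28,3] → X
    (6,1)@(13, 3): e=[-1,36,-3] → .
    (2,2)@(5, 5): e=[-9,4,37] → .
    (3,2)@(7, 5): e=[-11,12,31] → .
    (4,2)@(9, 5): e=[-13,20,25] → .
    (5,2)@(11, 5): e=[-15,28,19] → .
  covered (5 px):
    . . X . . . . . . . . .
    . . X X X X . . . . . .
    . . . . . . . . . . . .
    . . . . . . . . . . . .
    . . . . . . . . . . . .
    . . . . . . . . . . . .
    . . . . . . . . . . . .
T1:
  2·area = 24
  edge (22, 0)→(0, 8): d=(-22,8) right/bottom  bias=-1
  edge (0, 8)→(19, 0): d=(19,-8) top-left  bias=+0
  edge (19, 0)→(22, 0): d=(3,0) top-left  bias=+0
    (8,0)@(17, 1): e=[18,3,3] → X
    (9,0)@(19, 1): e=[2,19,3] → X
    (10,0)@(21, 1): e=[-14,35,3] → .
    (6,1)@(13, 3): e=[6,9,9] → X
    (7,1)@(15, 3): e=[-10,25,9] → .
    (8,1)@(17, 3): e=[-26,41,9] → .
    (9,1)@(19, 3): e=[-42,57,9] → .
    (6,2)@(13, 5): e=[-38,47,15] → .
  covered (3 px):
    . . . . . . . . X X . .
    . . . . . . X . . . . .
    . . . . . . . . . . . .
    . . . . . . . . . . . .
    . . . . . . . . . . . .
    . . . . . . . . . . . .
    . . . . . . . . . . . .
T2:
  2·area = 18
  edge (10, 6)→(12, 3): d=(2,-3) top-left  bias=+0
  edge (12, 3)→(16, 6): d=(4,3) right/bottom  bias=-1
  edge (16, 6)→(10, 6): d=(-6,0) right/bottom  bias=-1
    (5,2)@(11, 5): e=[1,11,6] → X
    (6,2)@(13, 5): e=[7,5,6] → X
    (7,2)@(15, 5): e=[13,-1,6] → .
    (5,3)@(11, 7): e=[5,19,-6] → .
    (6,3)@(13, 7): e=[11,13,-6] → .
  covered (2 px):
    . . . . . . . . . . . .
    . . . . . . . . . . . .
    . . . . . X X . . . . .
    . . . . . . . . . . . .
    . . . . . . . . . . . .
    . . . . . . . . . . . .
    . . . . . . . . . . . .
T3:
  2·area = 50  (B↔C swapped to make it positive)
  edge (8, 2)→(17, 7): d=(9,5) right/bottom  bias=-1
  edge (17, 7)→(16, 12): d=(-1,5) right/bottom  bias=-1
  edge (16, 12)→(8, 2): d=(-8,-10) top-left  bias=+0
    (4,1)@(9, 3): e=[4,44,2] → X
    (5,1)@(11, 3): e=[-6,34,22] → .
    (4,2)@(9, 5): e=[22,42,-14] → .
    (5,2)@(11, 5): e=[12,32,6] → X
    (6,2)@(13, 5): e=[2,22,26] → X
    (7,2)@(15, 5): e=[-8,12,46] → .
    (5,3)@(11, 7): e=[30,30,-10] → .
    (6,3)@(13, 7): e=[20,20,10] → X
    (7,3)@(15, 7): e=[10,10,30] → X
    (8,3)@(17, 7): e=[0,0,50] → .  [on edge]
    (6,4)@(13, 9): e=[38,18,-6] → .
    (7,4)@(15, 9): e=[28,8,14] → X
  covered (6 px):
    . . . . . . . . . . . .
    . . . . X . . . . . . .
    . . . . . X X . . . . .
    . . . . . . X X . . . .
    . . . . . . . X . . . .
    . . . . . . . . . . . .
    . . . . . . . . . . . .

Z-buffer (winner per pixel, '.' = empty):
  . . 0 . . . . . 1 1 . .
  . . 0 0 3 0 1 . . . . .
  . . . . . 3 3 . . . . .
  . . . . . . 3 3 . . . .
  . . . . . . . 3 . . . .
  . . . . . . . . . . . .
  . . . . . . . . . . . .

Final: 3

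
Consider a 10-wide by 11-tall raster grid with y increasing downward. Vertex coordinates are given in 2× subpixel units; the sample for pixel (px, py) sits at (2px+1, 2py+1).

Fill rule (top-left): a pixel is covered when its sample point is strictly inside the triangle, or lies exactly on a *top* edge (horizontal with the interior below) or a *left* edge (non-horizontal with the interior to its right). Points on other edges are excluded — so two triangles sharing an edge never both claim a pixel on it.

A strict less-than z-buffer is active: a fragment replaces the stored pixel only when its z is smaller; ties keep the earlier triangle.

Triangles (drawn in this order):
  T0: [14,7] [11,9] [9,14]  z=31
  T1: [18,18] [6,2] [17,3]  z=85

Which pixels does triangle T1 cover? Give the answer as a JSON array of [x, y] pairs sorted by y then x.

T0:
  2·area = 11  (B↔C swapped to make it positive)
  edge (14, 7)→(9, 14): d=(-5,7) right/bottom  bias=-1
  edge (9, 14)→(11, 9): d=(2,-5) top-left  bias=+0
  edge (11, 9)→(14, 7): d=(3,-2) top-left  bias=+0
    (8,2)@(17, 5): e=[-11,22,0] → .  [on edge]
    (5,4)@(11, 9): e=[11,0,0] → X  [on edge]
    (6,4)@(13, 9): e=[-3,10,4] → .
    (5,5)@(11, 11): e=[1,4,6] → X
    (6,5)@(13, 11): e=[-13,14,10] → .
    (2,6)@(5, 13): e=[33,-22,0] → .  [on edge]
    (5,6)@(11, 13): e=[-9,8,12] → .
    (3,9)@(7, 19): e=[-11,0,22] → .  [on edge]
  covered (2 px):
    . . . . . . . . . .
    . . . . . . . . . .
    . . . . . . . . . .
    . . . . . . . . . .
    . . . . . X . . . .
    . . . . . X . . . .
    . . . . . . . . . .
    . . . . . . . . . .
    . . . . . . . . . .
    . . . . . . . . . .
    . . . . . . . . . .
T1:
  2·area = 164
  edge (18, 18)→(6, 2): d=(-12,-16) top-left  bias=+0
  edge (6, 2)→(17, 3): d=(11,1) right/bottom  bias=-1
  edge (17, 3)→(18, 18): d=(1,15) right/bottom  bias=-1
    (3,1)@(7, 3): e=[4,10,150] → X
    (4,1)@(9, 3): e=[36,8,120] → X
    (5,1)@(11, 3): e=[68,6,90] → X
    (6,1)@(13, 3): e=[100,4,60] → X
    (7,1)@(15, 3): e=[132,2,30] → X
    (8,1)@(17, 3): e=[164,0,0] → .  [on edge]
    (3,2)@(7, 5): e=[-20,32,152] → .
    (4,2)@(9, 5): e=[12,30,122] → X
    (8,2)@(17, 5): e=[140,22,2] → X
    (9,2)@(19, 5): e=[172,20,-28] → .
    (4,3)@(9, 7): e=[-12,52,124] → .
    (5,3)@(11, 7): e=[20,50,94] → X
  covered (23 px):
    . . . . . . . . . .
    . . . X X X X X . .
    . . . . X X X X X .
    . . . . . X X X X .
    . . . . . . X X X .
    . . . . . . X X X .
    . . . . . . . X X .
    . . . . . . . . X .
    . . . . . . . . . .
    . . . . . . . . . .
    . . . . . . . . . .

Answer: [[3,1],[4,1],[5,1],[6,1],[7,1],[4,2],[5,2],[6,2],[7,2],[8,2],[5,3],[6,3],[7,3],[8,3],[6,4],[7,4],[8,4],[6,5],[7,5],[8,5],[7,6],[8,6],[8,7]]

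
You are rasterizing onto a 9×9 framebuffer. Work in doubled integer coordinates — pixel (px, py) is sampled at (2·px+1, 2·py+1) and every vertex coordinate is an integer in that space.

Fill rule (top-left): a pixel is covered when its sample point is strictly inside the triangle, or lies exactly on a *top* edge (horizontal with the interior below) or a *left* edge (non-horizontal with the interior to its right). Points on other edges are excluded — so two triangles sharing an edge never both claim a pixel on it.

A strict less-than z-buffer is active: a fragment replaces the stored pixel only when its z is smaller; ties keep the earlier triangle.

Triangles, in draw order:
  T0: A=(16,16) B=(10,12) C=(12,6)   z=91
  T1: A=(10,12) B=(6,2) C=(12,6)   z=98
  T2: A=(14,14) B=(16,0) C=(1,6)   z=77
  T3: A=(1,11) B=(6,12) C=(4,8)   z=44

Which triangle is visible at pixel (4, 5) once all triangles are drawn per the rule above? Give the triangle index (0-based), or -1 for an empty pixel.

T0:
  2·area = 44
  edge (16, 16)→(10, 12): d=(-6,-4) top-left  bias=+0
  edge (10, 12)→(12, 6): d=(2,-6) top-left  bias=+0
  edge (12, 6)→(16, 16): d=(4,10) right/bottom  bias=-1
    (6,1)@(13, 3): e=[66,0,-22] → ·  [on edge]
    (5,4)@(11, 9): e=[22,0,22] → #  [on edge]
    (6,4)@(13, 9): e=[30,12,2] → #
    (7,4)@(15, 9): e=[38,24,-18] → ·
    (5,5)@(11, 11): e=[10,4,30] → #
    (7,5)@(15, 11): e=[26,28,-10] → ·
    (5,6)@(11, 13): e=[-2,8,38] → ·
    (6,6)@(13, 13): e=[6,20,18] → #
    (7,6)@(15, 13): e=[14,32,-2] → ·
    (4,7)@(9, 15): e=[-22,0,66] → ·  [on edge]
    (6,7)@(13, 15): e=[-6,24,26] → ·
    (7,7)@(15, 15): e=[2,36,6] → #
  covered (6 px):
    · · · · · · · · ·
    · · · · · · · · ·
    · · · · · · · · ·
    · · · · · · · · ·
    · · · · · # # · ·
    · · · · · # # · ·
    · · · · · · # · ·
    · · · · · · · # ·
    · · · · · · · · ·
T1:
  2·area = 44
  edge (10, 12)→(6, 2): d=(-4,-10) top-left  bias=+0
  edge (6, 2)→(12, 6): d=(6,4) right/bottom  bias=-1
  edge (12, 6)→(10, 12): d=(-2,6) right/bottom  bias=-1
    (3,1)@(7, 3): e=[6,2,36] → #
    (4,1)@(9, 3): e=[26,-6,24] → ·
    (6,1)@(13, 3): e=[66,-22,0] → ·  [on edge]
    (3,2)@(7, 5): e=[-2,14,32] → ·
    (4,2)@(9, 5): e=[18,6,20] → #
    (5,2)@(11, 5): e=[38,-2,8] → ·
    (4,3)@(9, 7): e=[10,18,16] → #
    (5,3)@(11, 7): e=[30,10,4] → #
    (6,3)@(13, 7): e=[50,2,-8] → ·
    (4,4)@(9, 9): e=[2,30,12] → #
    (5,4)@(11, 9): e=[22,22,0] → ·  [on edge]
    (4,5)@(9, 11): e=[-6,42,8] → ·
    (4,7)@(9, 15): e=[-22,66,0] → ·  [on edge]
  covered (5 px):
    · · · · · · · · ·
    · · · # · · · · ·
    · · · · # · · · ·
    · · · · # # · · ·
    · · · · # · · · ·
    · · · · · · · · ·
    · · · · · · · · ·
    · · · · · · · · ·
    · · · · · · · · ·
T2:
  2·area = 198  (B↔C swapped to make it positive)
  edge (14, 14)→(1, 6): d=(-13,-8) top-left  bias=+0
  edge (1, 6)→(16, 0): d=(15,-6) top-left  bias=+0
  edge (16, 0)→(14, 14): d=(-2,14) right/bottom  bias=-1
    (7,0)@(15, 1): e=[177,9,12] → #
    (8,0)@(17, 1): e=[193,21,-16] → ·
    (4,1)@(9, 3): e=[103,3,92] → #
    (5,1)@(11, 3): e=[119,15,64] → #
    (6,1)@(13, 3): e=[135,27,36] → #
    (8,1)@(17, 3): e=[167,51,-20] → ·
    (2,2)@(5, 5): e=[45,9,144] → #
    (3,2)@(7, 5): e=[61,21,116] → #
    (8,2)@(17, 5): e=[141,81,-24] → ·
    (1,3)@(3, 7): e=[3,27,168] → #
    (7,3)@(15, 7): e=[99,99,0] → ·  [on edge]
    (1,4)@(3, 9): e=[-23,57,164] → ·
  covered (24 px):
    · · · · · · · # ·
    · · · · # # # # ·
    · · # # # # # # ·
    · # # # # # # · ·
    · · · # # # # · ·
    · · · · · # # · ·
    · · · · · · # · ·
    · · · · · · · · ·
    · · · · · · · · ·
T3:
  2·area = 18  (B↔C swapped to make it positive)
  edge (1, 11)→(4, 8): d=(3,-3) top-left  bias=+0
  edge (4, 8)→(6, 12): d=(2,4) right/bottom  bias=-1
  edge (6, 12)→(1, 11): d=(-5,-1) top-left  bias=+0
    (5,0)@(11, 1): e=[0,-42,60] → ·  [on edge]
    (4,1)@(9, 3): e=[0,-30,48] → ·  [on edge]
    (3,2)@(7, 5): e=[0,-18,36] → ·  [on edge]
    (2,3)@(5, 7): e=[0,-6,24] → ·  [on edge]
    (1,4)@(3, 9): e=[0,6,12] → #  [on edge]
    (2,4)@(5, 9): e=[6,-2,14] → ·
    (0,5)@(1, 11): e=[0,18,0] → #  [on edge]
    (2,5)@(5, 11): e=[12,2,4] → #
    (3,5)@(7, 11): e=[18,-6,6] → ·
    (0,6)@(1, 13): e=[6,22,-10] → ·
    (1,6)@(3, 13): e=[12,14,-8] → ·
    (2,6)@(5, 13): e=[18,6,-6] → ·
    (5,6)@(11, 13): e=[36,-18,0] → ·  [on edge]
  covered (4 px):
    · · · · · · · · ·
    · · · · · · · · ·
    · · · · · · · · ·
    · · · · · · · · ·
    · # · · · · · · ·
    # # # · · · · · ·
    · · · · · · · · ·
    · · · · · · · · ·
    · · · · · · · · ·

Z-buffer (winner per pixel, '.' = empty):
  . . . . . . . 2 .
  . . . 1 2 2 2 2 .
  . . 2 2 2 2 2 2 .
  . 2 2 2 2 2 2 . .
  . 3 . 2 2 2 2 . .
  3 3 3 . . 2 2 . .
  . . . . . . 2 . .
  . . . . . . . 0 .
  . . . . . . . . .

Result: -1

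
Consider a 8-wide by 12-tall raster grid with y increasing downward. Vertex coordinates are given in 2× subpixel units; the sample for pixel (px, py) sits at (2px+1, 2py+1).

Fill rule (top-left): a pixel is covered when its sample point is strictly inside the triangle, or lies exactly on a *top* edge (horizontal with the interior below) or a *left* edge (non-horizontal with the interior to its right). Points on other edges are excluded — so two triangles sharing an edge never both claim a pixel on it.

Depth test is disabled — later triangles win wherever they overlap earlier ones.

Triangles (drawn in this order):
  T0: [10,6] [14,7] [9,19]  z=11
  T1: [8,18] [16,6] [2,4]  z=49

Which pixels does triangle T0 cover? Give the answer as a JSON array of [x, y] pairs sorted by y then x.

T0:
  2·area = 53
  edge (10, 6)→(14, 7): d=(4,1) right/bottom  bias=-1
  edge (14, 7)→(9, 19): d=(-5,12) right/bottom  bias=-1
  edge (9, 19)→(10, 6): d=(1,-13) top-left  bias=+0
    (5,3)@(11, 7): e=[3,36,14] → █
    (6,3)@(13, 7): e=[1,12,40] → █
    (7,3)@(15, 7): e=[-1,-12,66] → ·
    (5,4)@(11, 9): e=[11,26,16] → █
    (7,4)@(15, 9): e=[7,-22,68] → ·
    (5,5)@(11, 11): e=[19,16,18] → █
    (6,5)@(13, 11): e=[17,-8,44] → ·
    (5,6)@(11, 13): e=[27,6,20] → █
    (6,6)@(13, 13): e=[25,-18,46] → ·
    (5,7)@(11, 15): e=[35,-4,22] → ·
    (4,9)@(9, 19): e=[53,0,0] → ·  [on edge]
  covered (6 px):
    · · · · · · · ·
    · · · · · · · ·
    · · · · · · · ·
    · · · · · █ █ ·
    · · · · · █ █ ·
    · · · · · █ · ·
    · · · · · █ · ·
    · · · · · · · ·
    · · · · · · · ·
    · · · · · · · ·
    · · · · · · · ·
    · · · · · · · ·
T1:
  2·area = 184  (B↔C swapped to make it positive)
  edge (8, 18)→(2, 4): d=(-6,-14) top-left  bias=+0
  edge (2, 4)→(16, 6): d=(14,2) right/bottom  bias=-1
  edge (16, 6)→(8, 18): d=(-8,12) right/bottom  bias=-1
    (1,2)@(3, 5): e=[8,12,164] → █
    (2,2)@(5, 5): e=[36,8,140] → █
    (3,2)@(7, 5): e=[64,4,116] → █
    (4,2)@(9, 5): e=[92,0,92] → ·  [on edge]
    (1,3)@(3, 7): e=[-4,40,148] → ·
    (2,3)@(5, 7): e=[24,36,124] → █
    (4,3)@(9, 7): e=[80,28,76] → █
    (5,3)@(11, 7): e=[108,24,52] → █
    (6,3)@(13, 7): e=[136,20,28] → █
    (7,3)@(15, 7): e=[164,16,4] → █
    (2,4)@(5, 9): e=[12,64,108] → █
    (7,4)@(15, 9): e=[152,44,-12] → ·
    (2,5)@(5, 11): e=[0,92,92] → █  [on edge]
  covered (23 px):
    · · · · · · · ·
    · · · · · · · ·
    · █ █ █ · · · ·
    · · █ █ █ █ █ █
    · · █ █ █ █ █ ·
    · · █ █ █ █ · ·
    · · · █ █ █ · ·
    · · · █ █ · · ·
    · · · · · · · ·
    · · · · · · · ·
    · · · · · · · ·
    · · · · · · · ·

Answer: [[5,3],[6,3],[5,4],[6,4],[5,5],[5,6]]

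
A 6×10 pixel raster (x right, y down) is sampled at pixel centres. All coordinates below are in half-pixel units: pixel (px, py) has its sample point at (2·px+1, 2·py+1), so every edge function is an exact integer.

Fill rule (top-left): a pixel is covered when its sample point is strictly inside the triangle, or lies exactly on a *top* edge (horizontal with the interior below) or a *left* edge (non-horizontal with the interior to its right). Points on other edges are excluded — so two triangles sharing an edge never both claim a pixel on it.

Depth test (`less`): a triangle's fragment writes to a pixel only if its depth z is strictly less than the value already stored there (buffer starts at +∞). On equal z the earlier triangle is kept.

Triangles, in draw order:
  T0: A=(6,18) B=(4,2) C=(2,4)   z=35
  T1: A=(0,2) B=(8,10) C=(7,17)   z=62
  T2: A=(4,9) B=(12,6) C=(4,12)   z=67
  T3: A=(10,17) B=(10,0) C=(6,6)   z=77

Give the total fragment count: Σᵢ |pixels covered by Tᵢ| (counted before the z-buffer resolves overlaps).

T0:
  2·area = 36  (B↔C swapped to make it positive)
  edge (6, 18)→(2, 4): d=(-4,-14) top-left  bias=+0
  edge (2, 4)→(4, 2): d=(2,-2) top-left  bias=+0
  edge (4, 2)→(6, 18): d=(2,16) right/bottom  bias=-1
    (2,0)@(5, 1): e=[54,0,-18] → ·  [on edge]
    (1,1)@(3, 3): e=[18,0,18] → █  [on edge]
    (2,1)@(5, 3): e=[46,4,-14] → ·
    (0,2)@(1, 5): e=[-18,0,54] → ·  [on edge]
    (1,2)@(3, 5): e=[10,4,22] → █
    (2,2)@(5, 5): e=[38,8,-10] → ·
    (1,3)@(3, 7): e=[2,8,26] → █
    (2,3)@(5, 7): e=[30,12,-6] → ·
    (1,4)@(3, 9): e=[-6,12,30] → ·
    (2,5)@(5, 11): e=[14,20,2] → █
    (3,5)@(7, 11): e=[42,24,-30] → ·
    (2,6)@(5, 13): e=[6,24,6] → █
  covered (5 px):
    · · · · · ·
    · █ · · · ·
    · █ · · · ·
    · █ · · · ·
    · · · · · ·
    · · █ · · ·
    · · █ · · ·
    · · · · · ·
    · · · · · ·
    · · · · · ·
T1:
  2·area = 64
  edge (0, 2)→(8, 10): d=(8,8) right/bottom  bias=-1
  edge (8, 10)→(7, 17): d=(-1,7) right/bottom  bias=-1
  edge (7, 17)→(0, 2): d=(-7,-15) top-left  bias=+0
    (0,1)@(1, 3): e=[0,56,8] → ·  [on edge]
    (4,1)@(9, 3): e=[-64,0,128] → ·  [on edge]
    (1,2)@(3, 5): e=[0,40,24] → ·  [on edge]
    (1,3)@(3, 7): e=[16,38,10] → █
    (2,3)@(5, 7): e=[0,24,40] → ·  [on edge]
    (1,4)@(3, 9): e=[32,36,-4] → ·
    (2,4)@(5, 9): e=[16,22,26] → █
    (3,4)@(7, 9): e=[0,8,56] → ·  [on edge]
    (2,5)@(5, 11): e=[32,20,12] → █
    (3,5)@(7, 11): e=[16,6,42] → █
    (4,5)@(9, 11): e=[0,-8,72] → ·  [on edge]
    (2,6)@(5, 13): e=[48,18,-2] → ·
    (5,6)@(11, 13): e=[0,-24,88] → ·  [on edge]
    (3,8)@(7, 17): e=[64,0,0] → ·  [on edge]
  covered (6 px):
    · · · · · ·
    · · · · · ·
    · · · · · ·
    · █ · · · ·
    · · █ · · ·
    · · █ █ · ·
    · · · █ · ·
    · · · █ · ·
    · · · · · ·
    · · · · · ·
T2:
  2·area = 24
  edge (4, 9)→(12, 6): d=(8,-3) top-left  bias=+0
  edge (12, 6)→(4, 12): d=(-8,6) right/bottom  bias=-1
  edge (4, 12)→(4, 9): d=(0,-3) top-left  bias=+0
    (2,4)@(5, 9): e=[3,18,3] → █
    (3,4)@(7, 9): e=[9,6,9] → █
    (4,4)@(9, 9): e=[15,-6,15] → ·
    (2,5)@(5, 11): e=[19,2,3] → █
    (3,5)@(7, 11): e=[25,-10,9] → ·
    (2,6)@(5, 13): e=[35,-14,3] → ·
  covered (3 px):
    · · · · · ·
    · · · · · ·
    · · · · · ·
    · · · · · ·
    · · █ █ · ·
    · · █ · · ·
    · · · · · ·
    · · · · · ·
    · · · · · ·
    · · · · · ·
T3:
  2·area = 68  (B↔C swapped to make it positive)
  edge (10, 17)→(6, 6): d=(-4,-11) top-left  bias=+0
  edge (6, 6)→(10, 0): d=(4,-6) top-left  bias=+0
  edge (10, 0)→(10, 17): d=(0,17) right/bottom  bias=-1
    (4,1)@(9, 3): e=[45,6,17] → █
    (5,1)@(11, 3): e=[67,18,-17] → ·
    (3,2)@(7, 5): e=[15,2,51] → █
    (5,2)@(11, 5): e=[59,26,-17] → ·
    (3,3)@(7, 7): e=[7,10,51] → █
    (5,3)@(11, 7): e=[51,34,-17] → ·
    (3,4)@(7, 9): e=[-1,18,51] → ·
    (4,4)@(9, 9): e=[21,30,17] → █
    (5,4)@(11, 9): e=[43,42,-17] → ·
    (4,5)@(9, 11): e=[13,38,17] → █
    (5,5)@(11, 11): e=[35,50,-17] → ·
    (4,6)@(9, 13): e=[5,46,17] → █
  covered (8 px):
    · · · · · ·
    · · · · █ ·
    · · · █ █ ·
    · · · █ █ ·
    · · · · █ ·
    · · · · █ ·
    · · · · █ ·
    · · · · · ·
    · · · · · ·
    · · · · · ·

Result: 22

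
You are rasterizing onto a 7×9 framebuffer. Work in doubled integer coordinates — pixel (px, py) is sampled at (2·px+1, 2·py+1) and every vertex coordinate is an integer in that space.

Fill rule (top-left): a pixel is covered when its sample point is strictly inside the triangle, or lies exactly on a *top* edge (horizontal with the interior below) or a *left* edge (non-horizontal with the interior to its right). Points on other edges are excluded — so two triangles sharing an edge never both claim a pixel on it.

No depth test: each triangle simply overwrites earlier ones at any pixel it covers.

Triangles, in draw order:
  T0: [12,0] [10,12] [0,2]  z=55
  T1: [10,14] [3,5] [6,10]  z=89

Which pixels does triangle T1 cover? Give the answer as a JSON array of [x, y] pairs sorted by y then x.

T0:
  2·area = 140
  edge (12, 0)→(10, 12): d=(-2,12) right/bottom  bias=-1
  edge (10, 12)→(0, 2): d=(-10,-10) top-left  bias=+0
  edge (0, 2)→(12, 0): d=(12,-2) top-left  bias=+0
    (3,0)@(7, 1): e=[58,80,2] → #
    (4,0)@(9, 1): e=[34,100,6] → #
    (5,0)@(11, 1): e=[10,120,10] → #
    (6,0)@(13, 1): e=[-14,140,14] → ·
    (0,1)@(1, 3): e=[126,0,14] → #  [on edge]
    (1,1)@(3, 3): e=[102,20,18] → #
    (2,1)@(5, 3): e=[78,40,22] → #
    (6,1)@(13, 3): e=[-18,120,38] → ·
    (0,2)@(1, 5): e=[122,-20,38] → ·
    (1,2)@(3, 5): e=[98,0,42] → #  [on edge]
    (6,2)@(13, 5): e=[-22,100,62] → ·
    (1,3)@(3, 7): e=[94,-20,66] → ·
    (2,3)@(5, 7): e=[70,0,70] → #  [on edge]
    (3,4)@(7, 9): e=[42,0,98] → #  [on edge]
    (4,5)@(9, 11): e=[14,0,126] → #  [on edge]
    (5,6)@(11, 13): e=[-14,0,154] → ·  [on edge]
    (6,7)@(13, 15): e=[-42,0,182] → ·  [on edge]
  covered (20 px):
    · · · # # # ·
    # # # # # # ·
    · # # # # # ·
    · · # # # · ·
    · · · # # · ·
    · · · · # · ·
    · · · · · · ·
    · · · · · · ·
    · · · · · · ·
T1:
  2·area = 8  (B↔C swapped to make it positive)
  edge (10, 14)→(6, 10): d=(-4,-4) top-left  bias=+0
  edge (6, 10)→(3, 5): d=(-3,-5) top-left  bias=+0
  edge (3, 5)→(10, 14): d=(7,9) right/bottom  bias=-1
    (0,2)@(1, 5): e=[0,-10,18] → ·  [on edge]
    (1,2)@(3, 5): e=[8,0,0] → ·  [on edge]
    (1,3)@(3, 7): e=[0,-6,14] → ·  [on edge]
    (2,4)@(5, 9): e=[0,-2,10] → ·  [on edge]
    (3,5)@(7, 11): e=[0,2,6] → #  [on edge]
    (4,5)@(9, 11): e=[8,12,-12] → ·
    (3,6)@(7, 13): e=[-8,-4,20] → ·
    (4,6)@(9, 13): e=[0,6,2] → #  [on edge]
    (5,6)@(11, 13): e=[8,16,-16] → ·
    (4,7)@(9, 15): e=[-8,0,16] → ·  [on edge]
    (5,7)@(11, 15): e=[0,10,-2] → ·  [on edge]
    (6,8)@(13, 17): e=[0,14,-6] → ·  [on edge]
  covered (2 px):
    · · · · · · ·
    · · · · · · ·
    · · · · · · ·
    · · · · · · ·
    · · · · · · ·
    · · · # · · ·
    · · · · # · ·
    · · · · · · ·
    · · · · · · ·

Result: [[3,5],[4,6]]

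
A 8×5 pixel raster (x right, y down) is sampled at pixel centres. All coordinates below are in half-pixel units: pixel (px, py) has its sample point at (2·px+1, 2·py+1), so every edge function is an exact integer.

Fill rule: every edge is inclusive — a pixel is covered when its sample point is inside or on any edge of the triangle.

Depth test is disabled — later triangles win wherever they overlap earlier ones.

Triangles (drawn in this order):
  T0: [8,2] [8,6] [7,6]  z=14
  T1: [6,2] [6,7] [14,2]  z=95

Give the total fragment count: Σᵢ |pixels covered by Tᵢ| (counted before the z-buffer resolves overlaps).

T0:
  2·area = 4
  edge (8, 2)→(8, 6): d=(0,4) inclusive
  edge (8, 6)→(7, 6): d=(-1,0) inclusive
  edge (7, 6)→(8, 2): d=(1,-4) inclusive
  covered (0 px):
    · · · · · · · ·
    · · · · · · · ·
    · · · · · · · ·
    · · · · · · · ·
    · · · · · · · ·
T1:
  2·area = 40  (B↔C swapped to make it positive)
  edge (6, 2)→(14, 2): d=(8,0) inclusive
  edge (14, 2)→(6, 7): d=(-8,5) inclusive
  edge (6, 7)→(6, 2): d=(0,-5) inclusive
    (3,1)@(7, 3): e=[8,27,5] → █
    (4,1)@(9, 3): e=[8,17,15] → █
    (5,1)@(11, 3): e=[8,7,25] → █
    (6,1)@(13, 3): e=[8,-3,35] → ·
    (3,2)@(7, 5): e=[24,11,5] → █
    (5,2)@(11, 5): e=[24,-9,25] → ·
    (3,3)@(7, 7): e=[40,-5,5] → ·
    (4,3)@(9, 7): e=[40,-15,15] → ·
  covered (5 px):
    · · · · · · · ·
    · · · █ █ █ · ·
    · · · █ █ · · ·
    · · · · · · · ·
    · · · · · · · ·

Result: 5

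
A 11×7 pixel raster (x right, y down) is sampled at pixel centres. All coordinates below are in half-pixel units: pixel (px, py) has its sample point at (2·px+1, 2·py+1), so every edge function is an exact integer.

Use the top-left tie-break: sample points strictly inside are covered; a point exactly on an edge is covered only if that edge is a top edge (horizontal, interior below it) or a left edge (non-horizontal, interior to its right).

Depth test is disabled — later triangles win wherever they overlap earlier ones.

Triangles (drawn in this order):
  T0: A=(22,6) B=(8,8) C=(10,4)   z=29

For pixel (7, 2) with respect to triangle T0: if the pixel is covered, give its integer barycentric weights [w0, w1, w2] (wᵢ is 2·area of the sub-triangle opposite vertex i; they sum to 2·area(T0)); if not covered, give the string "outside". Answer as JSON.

T0:
  2·area = 52
  edge (22, 6)→(8, 8): d=(-14,2) right/bottom  bias=-1
  edge (8, 8)→(10, 4): d=(2,-4) top-left  bias=+0
  edge (10, 4)→(22, 6): d=(12,2) right/bottom  bias=-1
    (5,2)@(11, 5): e=[36,6,10] → █
    (6,2)@(13, 5): e=[32,14,6] → █
    (7,2)@(15, 5): e=[28,22,2] → █
    (8,2)@(17, 5): e=[24,30,-2] → ·
    (4,3)@(9, 7): e=[12,2,38] → █
    (7,3)@(15, 7): e=[0,26,26] → ·  [on edge]
    (0,4)@(1, 9): e=[0,-26,78] → ·  [on edge]
    (4,4)@(9, 9): e=[-16,6,62] → ·
    (5,4)@(11, 9): e=[-20,14,58] → ·
    (6,4)@(13, 9): e=[-24,22,54] → ·
  covered (6 px):
    · · · · · · · · · · ·
    · · · · · · · · · · ·
    · · · · · █ █ █ · · ·
    · · · · █ █ █ · · · ·
    · · · · · · · · · · ·
    · · · · · · · · · · ·
    · · · · · · · · · · ·

Final: [22,2,28]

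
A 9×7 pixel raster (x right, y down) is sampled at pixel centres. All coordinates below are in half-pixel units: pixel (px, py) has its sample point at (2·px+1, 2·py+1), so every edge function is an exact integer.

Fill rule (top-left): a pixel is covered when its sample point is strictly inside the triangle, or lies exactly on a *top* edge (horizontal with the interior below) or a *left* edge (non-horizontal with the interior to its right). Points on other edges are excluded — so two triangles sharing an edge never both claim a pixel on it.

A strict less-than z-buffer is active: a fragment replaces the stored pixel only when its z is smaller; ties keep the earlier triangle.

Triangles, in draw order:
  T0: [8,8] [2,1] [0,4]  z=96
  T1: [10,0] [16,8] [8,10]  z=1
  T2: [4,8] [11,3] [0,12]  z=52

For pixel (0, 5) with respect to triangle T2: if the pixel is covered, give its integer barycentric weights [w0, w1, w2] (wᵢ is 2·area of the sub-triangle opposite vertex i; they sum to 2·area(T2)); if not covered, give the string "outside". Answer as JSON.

T0:
  2·area = 32  (B↔C swapped to make it positive)
  edge (8, 8)→(0, 4): d=(-8,-4) top-left  bias=+0
  edge (0, 4)→(2, 1): d=(2,-3) top-left  bias=+0
  edge (2, 1)→(8, 8): d=(6,7) right/bottom  bias=-1
    (0,1)@(1, 3): e=[12,1,19] → X
    (1,1)@(3, 3): e=[20,7,5] → X
    (2,1)@(5, 3): e=[28,13,-9] → .
    (0,2)@(1, 5): e=[-4,5,31] → .
    (1,2)@(3, 5): e=[4,11,17] → X
    (2,2)@(5, 5): e=[12,17,3] → X
    (3,2)@(7, 5): e=[20,23,-11] → .
    (1,3)@(3, 7): e=[-12,15,29] → .
    (2,3)@(5, 7): e=[-4,21,15] → .
    (3,3)@(7, 7): e=[4,27,1] → X
    (4,3)@(9, 7): e=[12,33,-13] → .
    (3,4)@(7, 9): e=[-12,31,13] → .
  covered (5 px):
    . . . . . . . . .
    X X . . . . . . .
    . X X . . . . . .
    . . . X . . . . .
    . . . . . . . . .
    . . . . . . . . .
    . . . . . . . . .
T1:
  2·area = 76
  edge (10, 0)→(16, 8): d=(6,8) right/bottom  bias=-1
  edge (16, 8)→(8, 10): d=(-8,2) right/bottom  bias=-1
  edge (8, 10)→(10, 0): d=(2,-10) top-left  bias=+0
    (5,1)@(11, 3): e=[10,50,16] → X
    (6,1)@(13, 3): e=[-6,46,36] → .
    (4,2)@(9, 5): e=[38,38,0] → X  [on edge]
    (6,2)@(13, 5): e=[6,30,40] → X
    (7,2)@(15, 5): e=[-10,26,60] → .
    (4,3)@(9, 7): e=[50,22,4] → X
    (7,3)@(15, 7): e=[2,10,64] → X
    (8,3)@(17, 7): e=[-14,6,84] → .
    (4,4)@(9, 9): e=[62,6,8] → X
    (6,4)@(13, 9): e=[30,-2,48] → .
    (7,4)@(15, 9): e=[14,-6,68] → .
    (4,5)@(9, 11): e=[74,-10,12] → .
  covered (10 px):
    . . . . . . . . .
    . . . . . X . . .
    . . . . X X X . .
    . . . . X X X X .
    . . . . X X . . .
    . . . . . . . . .
    . . . . . . . . .
T2:
  2·area = 8
  edge (4, 8)→(11, 3): d=(7,-5) top-left  bias=+0
  edge (11, 3)→(0, 12): d=(-11,9) right/bottom  bias=-1
  edge (0, 12)→(4, 8): d=(4,-4) top-left  bias=+0
    (5,0)@(11, 1): e=[-14,22,0] → .  [on edge]
    (4,1)@(9, 3): e=[-10,18,0] → .  [on edge]
    (5,1)@(11, 3): e=[0,0,8] → .  [on edge]
    (3,2)@(7, 5): e=[-6,14,0] → .  [on edge]
    (2,3)@(5, 7): e=[-2,10,0] → .  [on edge]
    (1,4)@(3, 9): e=[2,6,0] → X  [on edge]
    (2,4)@(5, 9): e=[12,-12,8] → .
    (0,5)@(1, 11): e=[6,2,0] → X  [on edge]
    (1,5)@(3, 11): e=[16,-16,8] → .
    (0,6)@(1, 13): e=[20,-20,8] → .
  covered (2 px):
    . . . . . . . . .
    . . . . . . . . .
    . . . . . . . . .
    . . . . . . . . .
    . X . . . . . . .
    X . . . . . . . .
    . . . . . . . . .

Result: [2,0,6]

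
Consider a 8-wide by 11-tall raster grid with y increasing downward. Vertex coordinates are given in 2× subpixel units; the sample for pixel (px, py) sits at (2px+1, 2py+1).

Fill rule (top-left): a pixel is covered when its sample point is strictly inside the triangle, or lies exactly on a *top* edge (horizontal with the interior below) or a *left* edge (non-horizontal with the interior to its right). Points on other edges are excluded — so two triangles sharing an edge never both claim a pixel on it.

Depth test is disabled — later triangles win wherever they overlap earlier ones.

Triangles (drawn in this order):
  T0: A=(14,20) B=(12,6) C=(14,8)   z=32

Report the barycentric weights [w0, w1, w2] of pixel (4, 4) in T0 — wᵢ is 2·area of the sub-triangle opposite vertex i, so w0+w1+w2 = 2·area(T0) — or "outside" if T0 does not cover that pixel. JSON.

T0:
  2·area = 24
  edge (14, 20)→(12, 6): d=(-2,-14) top-left  bias=+0
  edge (12, 6)→(14, 8): d=(2,2) right/bottom  bias=-1
  edge (14, 8)→(14, 20): d=(0,12) right/bottom  bias=-1
    (3,0)@(7, 1): e=[-60,0,84] → ·  [on edge]
    (4,1)@(9, 3): e=[-36,0,60] → ·  [on edge]
    (5,2)@(11, 5): e=[-12,0,36] → ·  [on edge]
    (6,3)@(13, 7): e=[12,0,12] → ·  [on edge]
    (6,4)@(13, 9): e=[8,4,12] → █
    (7,4)@(15, 9): e=[36,0,-12] → ·  [on edge]
    (6,5)@(13, 11): e=[4,8,12] → █
    (7,5)@(15, 11): e=[32,4,-12] → ·
    (6,6)@(13, 13): e=[0,12,12] → █  [on edge]
    (7,6)@(15, 13): e=[28,8,-12] → ·
    (6,7)@(13, 15): e=[-4,16,12] → ·
  covered (3 px):
    · · · · · · · ·
    · · · · · · · ·
    · · · · · · · ·
    · · · · · · · ·
    · · · · · · █ ·
    · · · · · · █ ·
    · · · · · · █ ·
    · · · · · · · ·
    · · · · · · · ·
    · · · · · · · ·
    · · · · · · · ·

Final: "outside"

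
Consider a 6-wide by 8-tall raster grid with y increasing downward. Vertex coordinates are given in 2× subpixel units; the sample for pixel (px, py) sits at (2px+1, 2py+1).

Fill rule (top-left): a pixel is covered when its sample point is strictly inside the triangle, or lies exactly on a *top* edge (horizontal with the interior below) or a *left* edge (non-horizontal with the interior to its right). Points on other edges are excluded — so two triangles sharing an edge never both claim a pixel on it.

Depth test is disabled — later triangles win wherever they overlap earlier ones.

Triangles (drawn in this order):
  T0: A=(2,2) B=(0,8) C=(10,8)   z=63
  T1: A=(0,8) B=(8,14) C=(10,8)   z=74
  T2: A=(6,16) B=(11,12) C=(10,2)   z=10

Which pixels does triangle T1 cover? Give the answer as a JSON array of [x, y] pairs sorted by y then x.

T0:
  2·area = 60  (B↔C swapped to make it positive)
  edge (2, 2)→(10, 8): d=(8,6) right/bottom  bias=-1
  edge (10, 8)→(0, 8): d=(-10,0) right/bottom  bias=-1
  edge (0, 8)→(2, 2): d=(2,-6) top-left  bias=+0
    (1,1)@(3, 3): e=[2,50,8] → X
    (2,1)@(5, 3): e=[-10,50,20] → .
    (0,2)@(1, 5): e=[30,30,0] → X  [on edge]
    (2,2)@(5, 5): e=[6,30,24] → X
    (3,2)@(7, 5): e=[-6,30,36] → .
    (0,3)@(1, 7): e=[46,10,4] → X
    (3,3)@(7, 7): e=[10,10,40] → X
    (4,3)@(9, 7): e=[-2,10,52] → .
    (0,4)@(1, 9): e=[62,-10,8] → .
    (1,4)@(3, 9): e=[50,-10,20] → .
    (2,4)@(5, 9): e=[38,-10,32] → .
    (3,4)@(7, 9): e=[26,-10,44] → .
  covered (8 px):
    . . . . . .
    . X . . . .
    X X X . . .
    X X X X . .
    . . . . . .
    . . . . . .
    . . . . . .
    . . . . . .
T1:
  2·area = 60  (B↔C swapped to make it positive)
  edge (0, 8)→(10, 8): d=(10,0) top-left  bias=+0
  edge (10, 8)→(8, 14): d=(-2,6) right/bottom  bias=-1
  edge (8, 14)→(0, 8): d=(-8,-6) top-left  bias=+0
    (5,2)@(11, 5): e=[-30,0,90] → .  [on edge]
    (1,4)@(3, 9): e=[10,40,10] → X
    (2,4)@(5, 9): e=[10,28,22] → X
    (3,4)@(7, 9): e=[10,16,34] → X
    (4,4)@(9, 9): e=[10,4,46] → X
    (5,4)@(11, 9): e=[10,-8,58] → .
    (1,5)@(3, 11): e=[30,36,-6] → .
    (2,5)@(5, 11): e=[30,24,6] → X
    (4,5)@(9, 11): e=[30,0,30] → .  [on edge]
    (2,6)@(5, 13): e=[50,20,-10] → .
    (3,6)@(7, 13): e=[50,8,2] → X
    (4,6)@(9, 13): e=[50,-4,14] → .
  covered (7 px):
    . . . . . .
    . . . . . .
    . . . . . .
    . . . . . .
    . X X X X .
    . . X X . .
    . . . X . .
    . . . . . .
T2:
  2·area = 54  (B↔C swapped to make it positive)
  edge (6, 16)→(10, 2): d=(4,-14) top-left  bias=+0
  edge (10, 2)→(11, 12): d=(1,10) right/bottom  bias=-1
  edge (11, 12)→(6, 16): d=(-5,4) right/bottom  bias=-1
    (4,3)@(9, 7): e=[6,15,33] → X
    (5,3)@(11, 7): e=[34,-5,25] → .
    (4,4)@(9, 9): e=[14,17,23] → X
    (5,4)@(11, 9): e=[42,-3,15] → .
    (4,5)@(9, 11): e=[22,19,13] → X
    (5,5)@(11, 11): e=[50,-1,5] → .
    (3,6)@(7, 13): e=[2,41,11] → X
    (5,6)@(11, 13): e=[58,1,-5] → .
    (3,7)@(7, 15): e=[10,43,1] → X
    (4,7)@(9, 15): e=[38,23,-7] → .
  covered (6 px):
    . . . . . .
    . . . . . .
    . . . . . .
    . . . . X .
    . . . . X .
    . . . . X .
    . . . X X .
    . . . X . .

Result: [[1,4],[2,4],[3,4],[4,4],[2,5],[3,5],[3,6]]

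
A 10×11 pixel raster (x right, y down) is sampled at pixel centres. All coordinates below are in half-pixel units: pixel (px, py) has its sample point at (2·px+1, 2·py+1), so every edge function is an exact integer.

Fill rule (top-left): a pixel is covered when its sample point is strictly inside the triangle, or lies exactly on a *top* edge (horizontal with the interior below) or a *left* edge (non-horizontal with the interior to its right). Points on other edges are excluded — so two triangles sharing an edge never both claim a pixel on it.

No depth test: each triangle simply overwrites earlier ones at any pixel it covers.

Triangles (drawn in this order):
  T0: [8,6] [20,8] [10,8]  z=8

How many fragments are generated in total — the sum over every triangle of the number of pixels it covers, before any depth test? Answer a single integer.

T0:
  2·area = 20
  edge (8, 6)→(20, 8): d=(12,2) right/bottom  bias=-1
  edge (20, 8)→(10, 8): d=(-10,0) right/bottom  bias=-1
  edge (10, 8)→(8, 6): d=(-2,-2) top-left  bias=+0
    (1,0)@(3, 1): e=[-50,70,0] → .  [on edge]
    (2,1)@(5, 3): e=[-30,50,0] → .  [on edge]
    (3,2)@(7, 5): e=[-10,30,0] → .  [on edge]
    (4,3)@(9, 7): e=[10,10,0] → X  [on edge]
    (5,3)@(11, 7): e=[6,10,4] → X
    (6,3)@(13, 7): e=[2,10,8] → X
    (7,3)@(15, 7): e=[-2,10,12] → .
    (4,4)@(9, 9): e=[34,-10,-4] → .
    (5,4)@(11, 9): e=[30,-10,0] → .  [on edge]
    (6,4)@(13, 9): e=[26,-10,4] → .
    (6,5)@(13, 11): e=[50,-30,0] → .  [on edge]
    (7,6)@(15, 13): e=[70,-50,0] → .  [on edge]
    (8,7)@(17, 15): e=[90,-70,0] → .  [on edge]
    (9,8)@(19, 17): e=[110,-90,0] → .  [on edge]
  covered (3 px):
    . . . . . . . . . .
    . . . . . . . . . .
    . . . . . . . . . .
    . . . . X X X . . .
    . . . . . . . . . .
    . . . . . . . . . .
    . . . . . . . . . .
    . . . . . . . . . .
    . . . . . . . . . .
    . . . . . . . . . .
    . . . . . . . . . .

Final: 3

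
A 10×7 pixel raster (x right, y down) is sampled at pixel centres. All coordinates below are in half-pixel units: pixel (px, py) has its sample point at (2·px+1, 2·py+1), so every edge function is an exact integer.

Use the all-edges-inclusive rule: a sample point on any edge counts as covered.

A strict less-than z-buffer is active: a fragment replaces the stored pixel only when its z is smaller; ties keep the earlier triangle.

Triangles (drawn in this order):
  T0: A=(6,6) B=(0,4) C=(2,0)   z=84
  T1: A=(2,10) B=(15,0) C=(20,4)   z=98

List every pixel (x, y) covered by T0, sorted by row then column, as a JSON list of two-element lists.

T0:
  2·area = 28
  edge (6, 6)→(0, 4): d=(-6,-2) inclusive
  edge (0, 4)→(2, 0): d=(2,-4) inclusive
  edge (2, 0)→(6, 6): d=(4,6) inclusive
    (0,1)@(1, 3): e=[8,2,18] → X
    (1,1)@(3, 3): e=[12,10,6] → X
    (2,1)@(5, 3): e=[16,18,-6] → .
    (0,2)@(1, 5): e=[-4,6,26] → .
    (1,2)@(3, 5): e=[0,14,14] → X  [on edge]
    (2,2)@(5, 5): e=[4,22,2] → X
    (3,2)@(7, 5): e=[8,30,-10] → .
    (1,3)@(3, 7): e=[-12,18,22] → .
    (2,3)@(5, 7): e=[-8,26,10] → .
    (4,3)@(9, 7): e=[0,42,-14] → .  [on edge]
    (7,4)@(15, 9): e=[0,70,-42] → .  [on edge]
  covered (4 px):
    . . . . . . . . . .
    X X . . . . . . . .
    . X X . . . . . . .
    . . . . . . . . . .
    . . . . . . . . . .
    . . . . . . . . . .
    . . . . . . . . . .
T1:
  2·area = 102
  edge (2, 10)→(15, 0): d=(13,-10) inclusive
  edge (15, 0)→(20, 4): d=(5,4) inclusive
  edge (20, 4)→(2, 10): d=(-18,6) inclusive
    (7,0)@(15, 1): e=[13,5,84] → X
    (8,0)@(17, 1): e=[33,-3,72] → .
    (6,1)@(13, 3): e=[19,23,60] → X
    (8,1)@(17, 3): e=[59,7,36] → X
    (9,1)@(19, 3): e=[79,-1,24] → .
    (4,2)@(9, 5): e=[5,49,48] → X
    (5,2)@(11, 5): e=[25,41,36] → X
    (8,2)@(17, 5): e=[85,17,0] → X  [on edge]
    (9,2)@(19, 5): e=[105,9,-12] → .
    (3,3)@(7, 7): e=[11,67,24] → X
    (5,3)@(11, 7): e=[51,51,0] → X  [on edge]
    (6,3)@(13, 7): e=[71,43,-12] → .
    (2,4)@(5, 9): e=[17,85,0] → X  [on edge]
  covered (13 px):
    . . . . . . . X . .
    . . . . . . X X X .
    . . . . X X X X X .
    . . . X X X . . . .
    . . X . . . . . . .
    . . . . . . . . . .
    . . . . . . . . . .

Answer: [[0,1],[1,1],[1,2],[2,2]]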